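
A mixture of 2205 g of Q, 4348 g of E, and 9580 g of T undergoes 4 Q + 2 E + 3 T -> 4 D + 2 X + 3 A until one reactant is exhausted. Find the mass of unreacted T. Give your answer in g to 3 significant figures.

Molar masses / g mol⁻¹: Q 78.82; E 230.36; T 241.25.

n(Q) = 2205 / 78.82 = 27.98 mol
n(E) = 4348 / 230.36 = 18.87 mol
n(T) = 9580 / 241.25 = 39.71 mol
n/ν → Q: 6.995, E: 9.435, T: 13.24; Q is limiting.
T consumed = (3/4) × 27.98 = 20.99 mol
T remaining = 39.71 − 20.99 = 18.72 mol
mass = 18.72 × 241.25 = 4516 g

4520 g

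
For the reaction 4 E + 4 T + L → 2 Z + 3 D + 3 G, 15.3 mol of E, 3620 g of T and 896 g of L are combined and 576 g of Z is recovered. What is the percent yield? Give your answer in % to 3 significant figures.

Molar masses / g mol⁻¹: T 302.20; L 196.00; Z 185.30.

51.9 %

n(E) = 15.30 mol
n(T) = 3620 / 302.20 = 11.98 mol
n(L) = 896.0 / 196.00 = 4.571 mol
n/ν for E = 15.30/4 = 3.825
n/ν for T = 11.98/4 = 2.995
n/ν for L = 4.571/1 = 4.571
Smallest n/ν is T → limiting reagent.
theoretical n(Z) = (2/4) × 11.98 = 5.990 mol → 1110 g
% yield = 576 / 1110 × 100 = 51.89 %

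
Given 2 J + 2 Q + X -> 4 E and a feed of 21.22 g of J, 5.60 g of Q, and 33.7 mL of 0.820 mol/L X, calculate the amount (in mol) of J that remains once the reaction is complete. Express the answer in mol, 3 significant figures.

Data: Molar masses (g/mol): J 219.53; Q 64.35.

n(J) = 21.22 / 219.53 = 0.09666 mol
n(Q) = 5.600 / 64.35 = 0.08702 mol
n(X) = 0.820 × 33.70/1000 = 0.02763 mol
n/ν → J: 0.04833, Q: 0.04351, X: 0.02763; X is limiting.
J consumed = (2/1) × 0.02763 = 0.05526 mol
J remaining = 0.09666 − 0.05526 = 0.04140 mol

0.0414 mol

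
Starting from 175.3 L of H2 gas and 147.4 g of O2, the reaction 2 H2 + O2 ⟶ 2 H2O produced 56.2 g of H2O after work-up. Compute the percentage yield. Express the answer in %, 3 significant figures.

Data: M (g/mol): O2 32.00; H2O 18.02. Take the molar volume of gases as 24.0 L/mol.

n(H2) = 175.3 / 24.0 = 7.304 mol
n(O2) = 147.4 / 32.00 = 4.606 mol
n/ν for H2 = 7.304/2 = 3.652
n/ν for O2 = 4.606/1 = 4.606
Smallest n/ν is H2 → limiting reagent.
theoretical n(H2O) = (2/2) × 7.304 = 7.304 mol → 131.6 g
% yield = 56.2 / 131.6 × 100 = 42.71 %

42.7 %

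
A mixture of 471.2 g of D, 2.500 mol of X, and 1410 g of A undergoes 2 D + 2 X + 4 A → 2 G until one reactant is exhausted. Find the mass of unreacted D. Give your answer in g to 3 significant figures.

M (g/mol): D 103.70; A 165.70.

212 g

n(D) = 471.2 / 103.70 = 4.544 mol
n(X) = 2.500 mol
n(A) = 1410 / 165.70 = 8.509 mol
n/ν → D: 2.272, X: 1.250, A: 2.127; X is limiting.
D consumed = (2/2) × 2.500 = 2.500 mol
D remaining = 4.544 − 2.500 = 2.044 mol
mass = 2.044 × 103.70 = 212.0 g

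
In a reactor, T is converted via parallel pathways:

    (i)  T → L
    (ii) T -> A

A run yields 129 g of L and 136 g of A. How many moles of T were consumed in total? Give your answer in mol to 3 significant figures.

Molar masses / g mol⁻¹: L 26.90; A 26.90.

n(L) = 129 / 26.90 = 4.796 mol
n(A) = 136 / 26.90 = 5.056 mol
n(T) via (i) = (1/1)×4.796 = 4.796 mol
n(T) via (ii) = (1/1)×5.056 = 5.056 mol
total n(T) = 4.796 + 5.056 = 9.852 mol

9.85 mol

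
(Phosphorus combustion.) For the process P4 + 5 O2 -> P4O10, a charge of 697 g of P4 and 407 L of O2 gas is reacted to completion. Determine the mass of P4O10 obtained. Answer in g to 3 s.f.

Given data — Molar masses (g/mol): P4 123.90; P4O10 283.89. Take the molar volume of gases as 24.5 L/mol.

943 g

n(P4) = 697.0 / 123.90 = 5.626 mol
n(O2) = 407.0 / 24.5 = 16.61 mol
n/ν for P4 = 5.626/1 = 5.626
n/ν for O2 = 16.61/5 = 3.322
Smallest n/ν is O2 → limiting reagent.
n(P4O10) = (1/5) × 16.61 = 3.322 mol
mass = 3.322 × 283.89 = 943.1 g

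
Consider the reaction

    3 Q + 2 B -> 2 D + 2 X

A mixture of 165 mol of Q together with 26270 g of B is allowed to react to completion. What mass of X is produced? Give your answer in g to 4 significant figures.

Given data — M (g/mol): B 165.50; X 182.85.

20110 g

n(Q) = 165.0 mol
n(B) = 26270 / 165.50 = 158.7 mol
n/ν for Q = 165.0/3 = 55.00
n/ν for B = 158.7/2 = 79.35
Smallest n/ν is Q → limiting reagent.
n(X) = (2/3) × 165.0 = 110.0 mol
mass = 110.0 × 182.85 = 20110 g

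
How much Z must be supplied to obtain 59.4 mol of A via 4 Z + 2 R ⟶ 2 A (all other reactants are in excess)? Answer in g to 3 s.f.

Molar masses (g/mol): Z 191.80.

n(A) = 59.40 mol
n(Z) = (4/2) × 59.40 = 118.8 mol
mass = 118.8 × 191.80 = 22790 g

22800 g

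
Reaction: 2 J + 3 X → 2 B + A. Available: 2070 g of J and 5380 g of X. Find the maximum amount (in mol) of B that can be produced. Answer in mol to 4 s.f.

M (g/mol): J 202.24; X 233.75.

10.24 mol

n(J) = 2070 / 202.24 = 10.24 mol
n(X) = 5380 / 233.75 = 23.02 mol
n/ν for J = 10.24/2 = 5.120
n/ν for X = 23.02/3 = 7.673
Smallest n/ν is J → limiting reagent.
n(B) = (2/2) × 10.24 = 10.24 mol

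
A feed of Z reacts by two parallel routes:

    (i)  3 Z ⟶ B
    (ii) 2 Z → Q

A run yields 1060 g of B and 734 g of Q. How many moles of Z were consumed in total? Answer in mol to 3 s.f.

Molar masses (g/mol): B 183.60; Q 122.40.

29.3 mol

n(B) = 1060 / 183.60 = 5.773 mol
n(Q) = 734 / 122.40 = 5.997 mol
n(Z) via (i) = (3/1)×5.773 = 17.32 mol
n(Z) via (ii) = (2/1)×5.997 = 11.99 mol
total n(Z) = 17.32 + 11.99 = 29.31 mol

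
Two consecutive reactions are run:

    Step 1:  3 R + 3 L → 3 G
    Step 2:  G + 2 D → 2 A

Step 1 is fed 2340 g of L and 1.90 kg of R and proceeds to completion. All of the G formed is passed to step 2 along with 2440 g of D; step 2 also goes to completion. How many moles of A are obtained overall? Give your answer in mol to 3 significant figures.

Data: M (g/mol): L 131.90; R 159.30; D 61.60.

23.9 mol

Step 1:
n(L) = 2340 / 131.90 = 17.74 mol
n(R) = 1.900×1000 / 159.30 = 11.93 mol
n/ν → L: 5.913, R: 3.977; R is limiting.
n(G) produced = (3/3) × 11.93 = 11.93 mol
Step 2:
n(G) available = 11.93 mol
n(D) = 2440 / 61.60 = 39.61 mol
n/ν → G: 11.93, D: 19.81; G is limiting.
n(A) = (2/1) × 11.93 = 23.86 mol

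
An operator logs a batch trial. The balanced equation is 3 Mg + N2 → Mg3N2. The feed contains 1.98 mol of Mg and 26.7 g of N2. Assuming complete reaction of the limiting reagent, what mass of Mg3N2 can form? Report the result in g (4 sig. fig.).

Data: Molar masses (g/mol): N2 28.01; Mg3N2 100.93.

n(Mg) = 1.980 mol
n(N2) = 26.70 / 28.01 = 0.9532 mol
n/ν for Mg = 1.980/3 = 0.6600
n/ν for N2 = 0.9532/1 = 0.9532
Smallest n/ν is Mg → limiting reagent.
n(Mg3N2) = (1/3) × 1.980 = 0.6600 mol
mass = 0.6600 × 100.93 = 66.61 g

66.61 g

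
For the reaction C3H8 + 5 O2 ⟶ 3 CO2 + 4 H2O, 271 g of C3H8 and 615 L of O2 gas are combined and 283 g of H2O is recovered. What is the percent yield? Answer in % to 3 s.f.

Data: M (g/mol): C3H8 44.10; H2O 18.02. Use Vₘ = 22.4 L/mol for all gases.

71.5 %

n(C3H8) = 271.0 / 44.10 = 6.145 mol
n(O2) = 615.0 / 22.4 = 27.46 mol
n/ν → C3H8: 6.145, O2: 5.492; O2 is limiting.
theoretical n(H2O) = (4/5) × 27.46 = 21.97 mol → 395.9 g
% yield = 283 / 395.9 × 100 = 71.48 %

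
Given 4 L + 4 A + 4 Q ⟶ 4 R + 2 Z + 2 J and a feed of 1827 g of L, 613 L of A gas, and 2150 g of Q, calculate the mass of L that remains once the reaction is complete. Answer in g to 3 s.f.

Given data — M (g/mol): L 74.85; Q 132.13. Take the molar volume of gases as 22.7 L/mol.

609 g

n(L) = 1827 / 74.85 = 24.41 mol
n(A) = 613.0 / 22.7 = 27.00 mol
n(Q) = 2150 / 132.13 = 16.27 mol
n/ν for L = 24.41/4 = 6.103
n/ν for A = 27.00/4 = 6.750
n/ν for Q = 16.27/4 = 4.068
Smallest n/ν is Q → limiting reagent.
L consumed = (4/4) × 16.27 = 16.27 mol
L remaining = 24.41 − 16.27 = 8.140 mol
mass = 8.140 × 74.85 = 609.3 g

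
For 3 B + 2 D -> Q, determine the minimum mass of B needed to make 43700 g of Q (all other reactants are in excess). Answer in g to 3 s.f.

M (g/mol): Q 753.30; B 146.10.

n(Q) = 43700 / 753.30 = 58.01 mol
n(B) = (3/1) × 58.01 = 174.0 mol
mass = 174.0 × 146.10 = 25420 g

25400 g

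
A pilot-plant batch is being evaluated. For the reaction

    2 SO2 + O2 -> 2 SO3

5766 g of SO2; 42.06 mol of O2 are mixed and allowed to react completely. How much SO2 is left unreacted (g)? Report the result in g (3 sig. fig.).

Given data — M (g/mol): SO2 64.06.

377 g

n(SO2) = 5766 / 64.06 = 90.01 mol
n(O2) = 42.06 mol
n/ν → SO2: 45.01, O2: 42.06; O2 is limiting.
SO2 consumed = (2/1) × 42.06 = 84.12 mol
SO2 remaining = 90.01 − 84.12 = 5.890 mol
mass = 5.890 × 64.06 = 377.3 g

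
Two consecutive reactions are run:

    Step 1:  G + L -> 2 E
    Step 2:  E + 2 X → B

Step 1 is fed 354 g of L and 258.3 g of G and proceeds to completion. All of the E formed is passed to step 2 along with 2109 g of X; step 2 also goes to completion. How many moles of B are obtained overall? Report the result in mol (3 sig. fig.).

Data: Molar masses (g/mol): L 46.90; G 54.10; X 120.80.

8.73 mol

Step 1:
n(L) = 354.0 / 46.90 = 7.548 mol
n(G) = 258.3 / 54.10 = 4.774 mol
n/ν for L = 7.548/1 = 7.548
n/ν for G = 4.774/1 = 4.774
Smallest n/ν is G → limiting reagent.
n(E) produced = (2/1) × 4.774 = 9.548 mol
Step 2:
n(E) available = 9.548 mol
n(X) = 2109 / 120.80 = 17.46 mol
n/ν for E = 9.548/1 = 9.548
n/ν for X = 17.46/2 = 8.730
Smallest n/ν is X → limiting reagent.
n(B) = (1/2) × 17.46 = 8.730 mol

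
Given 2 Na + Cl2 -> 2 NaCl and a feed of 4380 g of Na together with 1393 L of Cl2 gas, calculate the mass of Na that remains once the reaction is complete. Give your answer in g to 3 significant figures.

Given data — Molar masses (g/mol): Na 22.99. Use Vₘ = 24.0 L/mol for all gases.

1710 g

n(Na) = 4380 / 22.99 = 190.5 mol
n(Cl2) = 1393 / 24.0 = 58.04 mol
n/ν → Na: 95.25, Cl2: 58.04; Cl2 is limiting.
Na consumed = (2/1) × 58.04 = 116.1 mol
Na remaining = 190.5 − 116.1 = 74.40 mol
mass = 74.40 × 22.99 = 1710 g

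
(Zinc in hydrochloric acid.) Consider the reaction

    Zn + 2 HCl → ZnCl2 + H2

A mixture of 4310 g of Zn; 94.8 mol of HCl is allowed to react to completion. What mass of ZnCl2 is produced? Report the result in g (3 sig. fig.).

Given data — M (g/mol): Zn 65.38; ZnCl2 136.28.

6460 g

n(Zn) = 4310 / 65.38 = 65.92 mol
n(HCl) = 94.80 mol
n/ν for Zn = 65.92/1 = 65.92
n/ν for HCl = 94.80/2 = 47.40
Smallest n/ν is HCl → limiting reagent.
n(ZnCl2) = (1/2) × 94.80 = 47.40 mol
mass = 47.40 × 136.28 = 6460 g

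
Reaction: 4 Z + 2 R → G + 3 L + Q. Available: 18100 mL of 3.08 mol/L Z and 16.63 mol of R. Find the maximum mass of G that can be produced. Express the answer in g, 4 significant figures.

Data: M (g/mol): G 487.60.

4054 g

n(Z) = 3.08 × 18100/1000 = 55.75 mol
n(R) = 16.63 mol
n/ν → Z: 13.94, R: 8.315; R is limiting.
n(G) = (1/2) × 16.63 = 8.315 mol
mass = 8.315 × 487.60 = 4054 g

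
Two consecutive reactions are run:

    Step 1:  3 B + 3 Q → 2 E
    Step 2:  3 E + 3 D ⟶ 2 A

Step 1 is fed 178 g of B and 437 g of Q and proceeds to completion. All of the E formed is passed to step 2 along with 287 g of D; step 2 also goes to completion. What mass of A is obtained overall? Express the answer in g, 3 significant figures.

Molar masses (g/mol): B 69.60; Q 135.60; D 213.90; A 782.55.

700 g

Step 1:
n(B) = 178.0 / 69.60 = 2.557 mol
n(Q) = 437.0 / 135.60 = 3.223 mol
n/ν for B = 2.557/3 = 0.8523
n/ν for Q = 3.223/3 = 1.074
Smallest n/ν is B → limiting reagent.
n(E) produced = (2/3) × 2.557 = 1.705 mol
Step 2:
n(E) available = 1.705 mol
n(D) = 287.0 / 213.90 = 1.342 mol
n/ν for E = 1.705/3 = 0.5683
n/ν for D = 1.342/3 = 0.4473
Smallest n/ν is D → limiting reagent.
n(A) = (2/3) × 1.342 = 0.8947 mol
mass = 0.8947 × 782.55 = 700.1 g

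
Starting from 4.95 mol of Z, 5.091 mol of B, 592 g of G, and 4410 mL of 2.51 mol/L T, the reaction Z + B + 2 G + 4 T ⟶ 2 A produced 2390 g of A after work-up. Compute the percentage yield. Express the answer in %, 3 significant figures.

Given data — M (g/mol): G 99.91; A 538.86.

n(Z) = 4.950 mol
n(B) = 5.091 mol
n(G) = 592.0 / 99.91 = 5.925 mol
n(T) = 2.51 × 4410/1000 = 11.07 mol
n/ν for Z = 4.950/1 = 4.950
n/ν for B = 5.091/1 = 5.091
n/ν for G = 5.925/2 = 2.963
n/ν for T = 11.07/4 = 2.768
Smallest n/ν is T → limiting reagent.
theoretical n(A) = (2/4) × 11.07 = 5.535 mol → 2983 g
% yield = 2390 / 2983 × 100 = 80.12 %

80.1 %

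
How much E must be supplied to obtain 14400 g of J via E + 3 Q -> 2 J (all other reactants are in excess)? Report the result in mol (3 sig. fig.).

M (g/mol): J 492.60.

14.6 mol

n(J) = 14400 / 492.60 = 29.23 mol
n(E) = (1/2) × 29.23 = 14.62 mol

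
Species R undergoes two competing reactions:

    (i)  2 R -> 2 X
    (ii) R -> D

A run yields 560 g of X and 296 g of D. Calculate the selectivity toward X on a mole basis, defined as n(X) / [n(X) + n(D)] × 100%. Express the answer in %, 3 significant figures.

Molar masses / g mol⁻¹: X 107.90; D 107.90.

n(X) = 560 / 107.90 = 5.190 mol
n(D) = 296 / 107.90 = 2.743 mol
selectivity = 5.190/(5.190+2.743) × 100 = 65.42 %

65.4 %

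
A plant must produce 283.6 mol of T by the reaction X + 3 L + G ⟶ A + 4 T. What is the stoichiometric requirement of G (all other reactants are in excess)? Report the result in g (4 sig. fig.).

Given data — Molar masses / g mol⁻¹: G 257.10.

18230 g

n(T) = 283.6 mol
n(G) = (1/4) × 283.6 = 70.90 mol
mass = 70.90 × 257.10 = 18230 g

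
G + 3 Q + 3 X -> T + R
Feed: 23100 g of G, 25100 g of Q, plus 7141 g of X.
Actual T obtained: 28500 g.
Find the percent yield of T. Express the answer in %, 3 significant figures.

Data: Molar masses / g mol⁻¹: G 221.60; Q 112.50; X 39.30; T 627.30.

n(G) = 23100 / 221.60 = 104.2 mol
n(Q) = 25100 / 112.50 = 223.1 mol
n(X) = 7141 / 39.30 = 181.7 mol
n/ν for G = 104.2/1 = 104.2
n/ν for Q = 223.1/3 = 74.37
n/ν for X = 181.7/3 = 60.57
Smallest n/ν is X → limiting reagent.
theoretical n(T) = (1/3) × 181.7 = 60.57 mol → 38000 g
% yield = 28500 / 38000 × 100 = 75.00 %

75.0 %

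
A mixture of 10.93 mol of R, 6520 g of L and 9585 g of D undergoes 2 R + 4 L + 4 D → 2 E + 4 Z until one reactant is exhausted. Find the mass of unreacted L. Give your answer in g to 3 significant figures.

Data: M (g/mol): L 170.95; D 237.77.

2780 g

n(R) = 10.93 mol
n(L) = 6520 / 170.95 = 38.14 mol
n(D) = 9585 / 237.77 = 40.31 mol
n/ν → R: 5.465, L: 9.535, D: 10.08; R is limiting.
L consumed = (4/2) × 10.93 = 21.86 mol
L remaining = 38.14 − 21.86 = 16.28 mol
mass = 16.28 × 170.95 = 2783 g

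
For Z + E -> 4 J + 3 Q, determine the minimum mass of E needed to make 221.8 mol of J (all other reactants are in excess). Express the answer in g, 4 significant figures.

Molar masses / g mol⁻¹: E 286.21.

15870 g

n(J) = 221.8 mol
n(E) = (1/4) × 221.8 = 55.45 mol
mass = 55.45 × 286.21 = 15870 g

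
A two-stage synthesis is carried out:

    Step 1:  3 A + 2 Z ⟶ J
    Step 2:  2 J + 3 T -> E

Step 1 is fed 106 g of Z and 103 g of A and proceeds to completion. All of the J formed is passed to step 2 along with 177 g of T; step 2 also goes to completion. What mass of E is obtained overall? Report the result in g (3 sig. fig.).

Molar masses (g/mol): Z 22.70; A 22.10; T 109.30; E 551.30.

Step 1:
n(Z) = 106.0 / 22.70 = 4.670 mol
n(A) = 103.0 / 22.10 = 4.661 mol
n/ν → Z: 2.335, A: 1.554; A is limiting.
n(J) produced = (1/3) × 4.661 = 1.554 mol
Step 2:
n(J) available = 1.554 mol
n(T) = 177.0 / 109.30 = 1.619 mol
n/ν → J: 0.7770, T: 0.5397; T is limiting.
n(E) = (1/3) × 1.619 = 0.5397 mol
mass = 0.5397 × 551.30 = 297.5 g

298 g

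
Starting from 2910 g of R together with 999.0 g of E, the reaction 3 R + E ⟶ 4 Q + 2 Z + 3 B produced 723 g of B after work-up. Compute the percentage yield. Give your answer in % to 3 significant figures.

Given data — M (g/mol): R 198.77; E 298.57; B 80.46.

n(R) = 2910 / 198.77 = 14.64 mol
n(E) = 999.0 / 298.57 = 3.346 mol
n/ν → R: 4.880, E: 3.346; E is limiting.
theoretical n(B) = (3/1) × 3.346 = 10.04 mol → 807.8 g
% yield = 723 / 807.8 × 100 = 89.50 %

89.5 %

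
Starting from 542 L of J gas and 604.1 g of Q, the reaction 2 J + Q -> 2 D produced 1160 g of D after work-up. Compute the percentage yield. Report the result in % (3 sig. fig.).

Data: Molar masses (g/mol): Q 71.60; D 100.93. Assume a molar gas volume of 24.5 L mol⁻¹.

n(J) = 542.0 / 24.5 = 22.12 mol
n(Q) = 604.1 / 71.60 = 8.437 mol
n/ν for J = 22.12/2 = 11.06
n/ν for Q = 8.437/1 = 8.437
Smallest n/ν is Q → limiting reagent.
theoretical n(D) = (2/1) × 8.437 = 16.87 mol → 1703 g
% yield = 1160 / 1703 × 100 = 68.12 %

68.1 %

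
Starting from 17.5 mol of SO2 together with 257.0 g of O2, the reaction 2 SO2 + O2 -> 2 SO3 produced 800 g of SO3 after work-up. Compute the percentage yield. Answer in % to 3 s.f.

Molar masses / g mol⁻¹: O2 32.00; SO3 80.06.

n(SO2) = 17.50 mol
n(O2) = 257.0 / 32.00 = 8.031 mol
n/ν for SO2 = 17.50/2 = 8.750
n/ν for O2 = 8.031/1 = 8.031
Smallest n/ν is O2 → limiting reagent.
theoretical n(SO3) = (2/1) × 8.031 = 16.06 mol → 1286 g
% yield = 800 / 1286 × 100 = 62.21 %

62.2 %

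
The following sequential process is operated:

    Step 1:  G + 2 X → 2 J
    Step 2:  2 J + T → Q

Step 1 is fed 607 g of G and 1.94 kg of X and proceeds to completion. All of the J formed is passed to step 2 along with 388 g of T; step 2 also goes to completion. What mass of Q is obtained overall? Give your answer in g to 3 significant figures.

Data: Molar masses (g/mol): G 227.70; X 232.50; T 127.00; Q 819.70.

Step 1:
n(G) = 607.0 / 227.70 = 2.666 mol
n(X) = 1.940×1000 / 232.50 = 8.344 mol
n/ν for G = 2.666/1 = 2.666
n/ν for X = 8.344/2 = 4.172
Smallest n/ν is G → limiting reagent.
n(J) produced = (2/1) × 2.666 = 5.332 mol
Step 2:
n(J) available = 5.332 mol
n(T) = 388.0 / 127.00 = 3.055 mol
n/ν for J = 5.332/2 = 2.666
n/ν for T = 3.055/1 = 3.055
Smallest n/ν is J → limiting reagent.
n(Q) = (1/2) × 5.332 = 2.666 mol
mass = 2.666 × 819.70 = 2185 g

2190 g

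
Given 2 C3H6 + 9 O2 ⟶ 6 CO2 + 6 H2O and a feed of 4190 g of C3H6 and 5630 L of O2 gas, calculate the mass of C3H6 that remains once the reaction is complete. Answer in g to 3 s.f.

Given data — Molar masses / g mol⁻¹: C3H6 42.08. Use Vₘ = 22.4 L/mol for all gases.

n(C3H6) = 4190 / 42.08 = 99.57 mol
n(O2) = 5630 / 22.4 = 251.3 mol
n/ν for C3H6 = 99.57/2 = 49.79
n/ν for O2 = 251.3/9 = 27.92
Smallest n/ν is O2 → limiting reagent.
C3H6 consumed = (2/9) × 251.3 = 55.84 mol
C3H6 remaining = 99.57 − 55.84 = 43.73 mol
mass = 43.73 × 42.08 = 1840 g

1840 g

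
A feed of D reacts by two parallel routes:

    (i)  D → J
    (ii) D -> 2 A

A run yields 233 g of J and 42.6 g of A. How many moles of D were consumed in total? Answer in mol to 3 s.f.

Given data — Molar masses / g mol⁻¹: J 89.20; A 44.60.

n(J) = 233 / 89.20 = 2.612 mol
n(A) = 42.6 / 44.60 = 0.9552 mol
n(D) via (i) = (1/1)×2.612 = 2.612 mol
n(D) via (ii) = (1/2)×0.9552 = 0.4776 mol
total n(D) = 2.612 + 0.4776 = 3.090 mol

3.09 mol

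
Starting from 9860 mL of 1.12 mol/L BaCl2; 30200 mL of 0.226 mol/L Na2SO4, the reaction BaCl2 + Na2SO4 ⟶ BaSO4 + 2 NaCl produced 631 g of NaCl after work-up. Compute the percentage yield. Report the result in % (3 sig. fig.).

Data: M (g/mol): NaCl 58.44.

n(BaCl2) = 1.12 × 9860/1000 = 11.04 mol
n(Na2SO4) = 0.226 × 30200/1000 = 6.825 mol
n/ν → BaCl2: 11.04, Na2SO4: 6.825; Na2SO4 is limiting.
theoretical n(NaCl) = (2/1) × 6.825 = 13.65 mol → 797.7 g
% yield = 631 / 797.7 × 100 = 79.10 %

79.1 %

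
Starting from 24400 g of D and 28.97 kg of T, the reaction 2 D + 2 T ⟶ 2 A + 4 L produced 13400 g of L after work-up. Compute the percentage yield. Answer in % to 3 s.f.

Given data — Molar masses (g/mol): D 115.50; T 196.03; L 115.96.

39.1 %

n(D) = 24400 / 115.50 = 211.3 mol
n(T) = 28.97×1000 / 196.03 = 147.8 mol
n/ν for D = 211.3/2 = 105.7
n/ν for T = 147.8/2 = 73.90
Smallest n/ν is T → limiting reagent.
theoretical n(L) = (4/2) × 147.8 = 295.6 mol → 34280 g
% yield = 13400 / 34280 × 100 = 39.09 %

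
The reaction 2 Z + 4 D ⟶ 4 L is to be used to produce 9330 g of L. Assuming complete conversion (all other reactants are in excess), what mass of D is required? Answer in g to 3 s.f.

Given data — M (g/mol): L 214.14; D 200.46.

n(L) = 9330 / 214.14 = 43.57 mol
n(D) = (4/4) × 43.57 = 43.57 mol
mass = 43.57 × 200.46 = 8734 g

8730 g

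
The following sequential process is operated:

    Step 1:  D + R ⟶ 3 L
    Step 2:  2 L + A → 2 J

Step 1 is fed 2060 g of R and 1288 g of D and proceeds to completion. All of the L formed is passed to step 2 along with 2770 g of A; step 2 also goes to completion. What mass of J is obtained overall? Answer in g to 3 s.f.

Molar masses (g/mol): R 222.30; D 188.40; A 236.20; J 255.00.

Step 1:
n(R) = 2060 / 222.30 = 9.267 mol
n(D) = 1288 / 188.40 = 6.837 mol
n/ν for R = 9.267/1 = 9.267
n/ν for D = 6.837/1 = 6.837
Smallest n/ν is D → limiting reagent.
n(L) produced = (3/1) × 6.837 = 20.51 mol
Step 2:
n(L) available = 20.51 mol
n(A) = 2770 / 236.20 = 11.73 mol
n/ν for L = 20.51/2 = 10.26
n/ν for A = 11.73/1 = 11.73
Smallest n/ν is L → limiting reagent.
n(J) = (2/2) × 20.51 = 20.51 mol
mass = 20.51 × 255.00 = 5230 g

5230 g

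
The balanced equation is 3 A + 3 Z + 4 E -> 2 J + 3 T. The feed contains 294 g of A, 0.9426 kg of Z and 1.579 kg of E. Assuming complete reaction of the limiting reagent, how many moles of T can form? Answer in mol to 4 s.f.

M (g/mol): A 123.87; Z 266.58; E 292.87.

n(A) = 294.0 / 123.87 = 2.373 mol
n(Z) = 0.9426×1000 / 266.58 = 3.536 mol
n(E) = 1.579×1000 / 292.87 = 5.391 mol
n/ν for A = 2.373/3 = 0.7910
n/ν for Z = 3.536/3 = 1.179
n/ν for E = 5.391/4 = 1.348
Smallest n/ν is A → limiting reagent.
n(T) = (3/3) × 2.373 = 2.373 mol

2.373 mol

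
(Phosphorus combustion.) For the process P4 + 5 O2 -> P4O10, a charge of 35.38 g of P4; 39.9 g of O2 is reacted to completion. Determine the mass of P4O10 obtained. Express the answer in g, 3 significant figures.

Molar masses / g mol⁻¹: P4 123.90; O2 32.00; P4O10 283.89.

70.8 g

n(P4) = 35.38 / 123.90 = 0.2856 mol
n(O2) = 39.90 / 32.00 = 1.247 mol
n/ν for P4 = 0.2856/1 = 0.2856
n/ν for O2 = 1.247/5 = 0.2494
Smallest n/ν is O2 → limiting reagent.
n(P4O10) = (1/5) × 1.247 = 0.2494 mol
mass = 0.2494 × 283.89 = 70.80 g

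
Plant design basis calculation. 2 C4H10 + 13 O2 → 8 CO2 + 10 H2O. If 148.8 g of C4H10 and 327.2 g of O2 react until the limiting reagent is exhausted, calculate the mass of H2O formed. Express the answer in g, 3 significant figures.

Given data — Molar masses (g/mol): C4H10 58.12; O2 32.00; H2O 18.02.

n(C4H10) = 148.8 / 58.12 = 2.560 mol
n(O2) = 327.2 / 32.00 = 10.23 mol
n/ν for C4H10 = 2.560/2 = 1.280
n/ν for O2 = 10.23/13 = 0.7869
Smallest n/ν is O2 → limiting reagent.
n(H2O) = (10/13) × 10.23 = 7.869 mol
mass = 7.869 × 18.02 = 141.8 g

142 g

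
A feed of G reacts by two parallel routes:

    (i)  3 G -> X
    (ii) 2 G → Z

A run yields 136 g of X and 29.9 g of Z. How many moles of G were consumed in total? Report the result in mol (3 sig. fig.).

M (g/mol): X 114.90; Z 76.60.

4.33 mol

n(X) = 136 / 114.90 = 1.184 mol
n(Z) = 29.9 / 76.60 = 0.3903 mol
n(G) via (i) = (3/1)×1.184 = 3.552 mol
n(G) via (ii) = (2/1)×0.3903 = 0.7806 mol
total n(G) = 3.552 + 0.7806 = 4.333 mol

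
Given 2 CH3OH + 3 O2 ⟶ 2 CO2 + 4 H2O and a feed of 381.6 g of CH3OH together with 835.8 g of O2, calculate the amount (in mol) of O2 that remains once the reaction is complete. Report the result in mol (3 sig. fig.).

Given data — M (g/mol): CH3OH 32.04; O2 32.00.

8.25 mol

n(CH3OH) = 381.6 / 32.04 = 11.91 mol
n(O2) = 835.8 / 32.00 = 26.12 mol
n/ν for CH3OH = 11.91/2 = 5.955
n/ν for O2 = 26.12/3 = 8.707
Smallest n/ν is CH3OH → limiting reagent.
O2 consumed = (3/2) × 11.91 = 17.87 mol
O2 remaining = 26.12 − 17.87 = 8.250 mol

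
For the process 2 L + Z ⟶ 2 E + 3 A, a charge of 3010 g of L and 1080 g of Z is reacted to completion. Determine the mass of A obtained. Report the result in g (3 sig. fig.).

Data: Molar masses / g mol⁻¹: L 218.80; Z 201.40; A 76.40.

1230 g

n(L) = 3010 / 218.80 = 13.76 mol
n(Z) = 1080 / 201.40 = 5.362 mol
n/ν → L: 6.880, Z: 5.362; Z is limiting.
n(A) = (3/1) × 5.362 = 16.09 mol
mass = 16.09 × 76.40 = 1229 g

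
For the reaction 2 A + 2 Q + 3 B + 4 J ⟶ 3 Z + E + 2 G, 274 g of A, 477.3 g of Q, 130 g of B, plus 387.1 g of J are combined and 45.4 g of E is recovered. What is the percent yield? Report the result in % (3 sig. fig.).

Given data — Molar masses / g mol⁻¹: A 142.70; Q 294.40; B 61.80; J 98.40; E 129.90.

n(A) = 274.0 / 142.70 = 1.920 mol
n(Q) = 477.3 / 294.40 = 1.621 mol
n(B) = 130.0 / 61.80 = 2.104 mol
n(J) = 387.1 / 98.40 = 3.934 mol
n/ν → A: 0.9600, Q: 0.8105, B: 0.7013, J: 0.9835; B is limiting.
theoretical n(E) = (1/3) × 2.104 = 0.7013 mol → 91.10 g
% yield = 45.4 / 91.10 × 100 = 49.84 %

49.8 %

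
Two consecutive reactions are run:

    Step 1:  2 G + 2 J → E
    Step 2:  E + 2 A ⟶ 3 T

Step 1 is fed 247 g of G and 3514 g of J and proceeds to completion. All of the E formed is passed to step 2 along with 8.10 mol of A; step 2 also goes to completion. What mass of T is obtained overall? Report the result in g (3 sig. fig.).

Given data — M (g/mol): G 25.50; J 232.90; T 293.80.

Step 1:
n(G) = 247.0 / 25.50 = 9.686 mol
n(J) = 3514 / 232.90 = 15.09 mol
n/ν for G = 9.686/2 = 4.843
n/ν for J = 15.09/2 = 7.545
Smallest n/ν is G → limiting reagent.
n(E) produced = (1/2) × 9.686 = 4.843 mol
Step 2:
n(E) available = 4.843 mol
n(A) = 8.100 mol
n/ν for E = 4.843/1 = 4.843
n/ν for A = 8.100/2 = 4.050
Smallest n/ν is A → limiting reagent.
n(T) = (3/2) × 8.100 = 12.15 mol
mass = 12.15 × 293.80 = 3570 g

3570 g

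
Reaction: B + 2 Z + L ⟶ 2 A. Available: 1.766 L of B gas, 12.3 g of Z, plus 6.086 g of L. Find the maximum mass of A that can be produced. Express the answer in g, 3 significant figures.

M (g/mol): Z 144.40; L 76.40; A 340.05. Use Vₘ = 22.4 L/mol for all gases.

29.0 g

n(B) = 1.766 / 22.4 = 0.07884 mol
n(Z) = 12.30 / 144.40 = 0.08518 mol
n(L) = 6.086 / 76.40 = 0.07966 mol
n/ν → B: 0.07884, Z: 0.04259, L: 0.07966; Z is limiting.
n(A) = (2/2) × 0.08518 = 0.08518 mol
mass = 0.08518 × 340.05 = 28.97 g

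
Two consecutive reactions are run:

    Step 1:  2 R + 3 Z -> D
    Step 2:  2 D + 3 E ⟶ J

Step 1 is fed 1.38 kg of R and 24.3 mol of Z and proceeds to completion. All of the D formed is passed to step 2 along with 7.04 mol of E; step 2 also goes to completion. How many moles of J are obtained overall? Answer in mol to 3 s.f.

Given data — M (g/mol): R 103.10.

2.35 mol

Step 1:
n(R) = 1.380×1000 / 103.10 = 13.39 mol
n(Z) = 24.30 mol
n/ν for R = 13.39/2 = 6.695
n/ν for Z = 24.30/3 = 8.100
Smallest n/ν is R → limiting reagent.
n(D) produced = (1/2) × 13.39 = 6.695 mol
Step 2:
n(D) available = 6.695 mol
n(E) = 7.040 mol
n/ν for D = 6.695/2 = 3.348
n/ν for E = 7.040/3 = 2.347
Smallest n/ν is E → limiting reagent.
n(J) = (1/3) × 7.040 = 2.347 mol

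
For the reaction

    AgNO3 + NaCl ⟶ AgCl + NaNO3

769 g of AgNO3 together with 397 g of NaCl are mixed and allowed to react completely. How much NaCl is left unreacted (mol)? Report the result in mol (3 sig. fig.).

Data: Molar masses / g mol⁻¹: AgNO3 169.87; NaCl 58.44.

2.27 mol

n(AgNO3) = 769.0 / 169.87 = 4.527 mol
n(NaCl) = 397.0 / 58.44 = 6.793 mol
n/ν → AgNO3: 4.527, NaCl: 6.793; AgNO3 is limiting.
NaCl consumed = (1/1) × 4.527 = 4.527 mol
NaCl remaining = 6.793 − 4.527 = 2.266 mol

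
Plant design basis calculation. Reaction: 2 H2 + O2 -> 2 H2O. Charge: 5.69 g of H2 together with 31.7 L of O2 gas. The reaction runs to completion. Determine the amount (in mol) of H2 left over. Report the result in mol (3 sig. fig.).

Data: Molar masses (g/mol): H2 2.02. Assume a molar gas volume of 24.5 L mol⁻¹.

n(H2) = 5.690 / 2.02 = 2.817 mol
n(O2) = 31.70 / 24.5 = 1.294 mol
n/ν for H2 = 2.817/2 = 1.409
n/ν for O2 = 1.294/1 = 1.294
Smallest n/ν is O2 → limiting reagent.
H2 consumed = (2/1) × 1.294 = 2.588 mol
H2 remaining = 2.817 − 2.588 = 0.2290 mol

0.229 mol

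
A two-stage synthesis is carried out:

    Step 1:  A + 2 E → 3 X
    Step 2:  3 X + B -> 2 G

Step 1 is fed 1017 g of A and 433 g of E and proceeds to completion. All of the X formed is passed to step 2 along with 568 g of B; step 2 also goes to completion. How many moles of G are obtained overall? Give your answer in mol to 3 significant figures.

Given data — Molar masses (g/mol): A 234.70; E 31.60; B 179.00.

Step 1:
n(A) = 1017 / 234.70 = 4.333 mol
n(E) = 433.0 / 31.60 = 13.70 mol
n/ν → A: 4.333, E: 6.850; A is limiting.
n(X) produced = (3/1) × 4.333 = 13.00 mol
Step 2:
n(X) available = 13.00 mol
n(B) = 568.0 / 179.00 = 3.173 mol
n/ν → X: 4.333, B: 3.173; B is limiting.
n(G) = (2/1) × 3.173 = 6.346 mol

6.35 mol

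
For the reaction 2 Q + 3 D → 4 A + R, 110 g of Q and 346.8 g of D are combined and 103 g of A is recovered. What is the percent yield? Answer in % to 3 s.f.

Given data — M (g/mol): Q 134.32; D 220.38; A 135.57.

46.4 %

n(Q) = 110.0 / 134.32 = 0.8189 mol
n(D) = 346.8 / 220.38 = 1.574 mol
n/ν for Q = 0.8189/2 = 0.4095
n/ν for D = 1.574/3 = 0.5247
Smallest n/ν is Q → limiting reagent.
theoretical n(A) = (4/2) × 0.8189 = 1.638 mol → 222.1 g
% yield = 103 / 222.1 × 100 = 46.38 %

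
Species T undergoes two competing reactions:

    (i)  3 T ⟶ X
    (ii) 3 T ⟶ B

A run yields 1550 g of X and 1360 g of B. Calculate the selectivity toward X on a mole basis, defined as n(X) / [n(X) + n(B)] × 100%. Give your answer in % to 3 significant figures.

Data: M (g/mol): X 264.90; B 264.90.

53.3 %

n(X) = 1550 / 264.90 = 5.851 mol
n(B) = 1360 / 264.90 = 5.134 mol
selectivity = 5.851/(5.851+5.134) × 100 = 53.26 %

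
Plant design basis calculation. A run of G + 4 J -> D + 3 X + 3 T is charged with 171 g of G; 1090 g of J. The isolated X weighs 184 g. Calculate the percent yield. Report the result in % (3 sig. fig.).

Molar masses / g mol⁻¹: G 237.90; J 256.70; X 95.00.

89.8 %

n(G) = 171.0 / 237.90 = 0.7188 mol
n(J) = 1090 / 256.70 = 4.246 mol
n/ν for G = 0.7188/1 = 0.7188
n/ν for J = 4.246/4 = 1.062
Smallest n/ν is G → limiting reagent.
theoretical n(X) = (3/1) × 0.7188 = 2.156 mol → 204.8 g
% yield = 184 / 204.8 × 100 = 89.84 %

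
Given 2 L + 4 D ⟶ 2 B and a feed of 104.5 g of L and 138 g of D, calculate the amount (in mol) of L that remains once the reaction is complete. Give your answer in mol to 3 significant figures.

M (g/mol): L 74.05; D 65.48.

n(L) = 104.5 / 74.05 = 1.411 mol
n(D) = 138.0 / 65.48 = 2.108 mol
n/ν for L = 1.411/2 = 0.7055
n/ν for D = 2.108/4 = 0.5270
Smallest n/ν is D → limiting reagent.
L consumed = (2/4) × 2.108 = 1.054 mol
L remaining = 1.411 − 1.054 = 0.3570 mol

0.357 mol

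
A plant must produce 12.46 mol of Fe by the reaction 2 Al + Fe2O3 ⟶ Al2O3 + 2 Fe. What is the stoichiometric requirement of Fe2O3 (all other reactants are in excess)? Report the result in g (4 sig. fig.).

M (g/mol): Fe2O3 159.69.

994.9 g

n(Fe) = 12.46 mol
n(Fe2O3) = (1/2) × 12.46 = 6.230 mol
mass = 6.230 × 159.69 = 994.9 g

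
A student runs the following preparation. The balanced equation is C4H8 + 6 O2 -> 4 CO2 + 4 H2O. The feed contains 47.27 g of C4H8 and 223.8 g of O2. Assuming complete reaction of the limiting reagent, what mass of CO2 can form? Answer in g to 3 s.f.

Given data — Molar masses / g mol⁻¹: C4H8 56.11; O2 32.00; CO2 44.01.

n(C4H8) = 47.27 / 56.11 = 0.8425 mol
n(O2) = 223.8 / 32.00 = 6.994 mol
n/ν → C4H8: 0.8425, O2: 1.166; C4H8 is limiting.
n(CO2) = (4/1) × 0.8425 = 3.370 mol
mass = 3.370 × 44.01 = 148.3 g

148 g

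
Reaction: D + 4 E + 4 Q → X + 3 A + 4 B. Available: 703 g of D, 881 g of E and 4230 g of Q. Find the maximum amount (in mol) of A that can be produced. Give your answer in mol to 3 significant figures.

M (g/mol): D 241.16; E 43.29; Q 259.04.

n(D) = 703.0 / 241.16 = 2.915 mol
n(E) = 881.0 / 43.29 = 20.35 mol
n(Q) = 4230 / 259.04 = 16.33 mol
n/ν → D: 2.915, E: 5.088, Q: 4.083; D is limiting.
n(A) = (3/1) × 2.915 = 8.745 mol

8.75 mol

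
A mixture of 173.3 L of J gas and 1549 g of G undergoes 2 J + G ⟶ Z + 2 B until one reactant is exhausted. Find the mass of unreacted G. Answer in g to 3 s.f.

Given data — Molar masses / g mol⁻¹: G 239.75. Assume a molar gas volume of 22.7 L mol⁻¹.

634 g

n(J) = 173.3 / 22.7 = 7.634 mol
n(G) = 1549 / 239.75 = 6.461 mol
n/ν for J = 7.634/2 = 3.817
n/ν for G = 6.461/1 = 6.461
Smallest n/ν is J → limiting reagent.
G consumed = (1/2) × 7.634 = 3.817 mol
G remaining = 6.461 − 3.817 = 2.644 mol
mass = 2.644 × 239.75 = 633.9 g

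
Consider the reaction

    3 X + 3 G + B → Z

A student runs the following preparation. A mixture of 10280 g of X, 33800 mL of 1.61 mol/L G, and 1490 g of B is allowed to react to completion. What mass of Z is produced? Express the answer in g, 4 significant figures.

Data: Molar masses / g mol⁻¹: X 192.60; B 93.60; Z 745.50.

11870 g

n(X) = 10280 / 192.60 = 53.37 mol
n(G) = 1.61 × 33800/1000 = 54.42 mol
n(B) = 1490 / 93.60 = 15.92 mol
n/ν for X = 53.37/3 = 17.79
n/ν for G = 54.42/3 = 18.14
n/ν for B = 15.92/1 = 15.92
Smallest n/ν is B → limiting reagent.
n(Z) = (1/1) × 15.92 = 15.92 mol
mass = 15.92 × 745.50 = 11870 g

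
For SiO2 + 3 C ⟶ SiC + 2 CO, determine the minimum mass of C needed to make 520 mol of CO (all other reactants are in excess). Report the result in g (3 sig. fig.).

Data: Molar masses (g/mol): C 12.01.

n(CO) = 520.0 mol
n(C) = (3/2) × 520.0 = 780.0 mol
mass = 780.0 × 12.01 = 9368 g

9370 g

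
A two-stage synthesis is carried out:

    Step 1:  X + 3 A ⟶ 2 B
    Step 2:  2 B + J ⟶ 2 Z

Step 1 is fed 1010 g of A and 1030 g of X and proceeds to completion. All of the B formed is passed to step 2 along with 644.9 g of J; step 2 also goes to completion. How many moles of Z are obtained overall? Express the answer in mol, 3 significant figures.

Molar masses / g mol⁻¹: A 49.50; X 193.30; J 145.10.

Step 1:
n(A) = 1010 / 49.50 = 20.40 mol
n(X) = 1030 / 193.30 = 5.329 mol
n/ν for A = 20.40/3 = 6.800
n/ν for X = 5.329/1 = 5.329
Smallest n/ν is X → limiting reagent.
n(B) produced = (2/1) × 5.329 = 10.66 mol
Step 2:
n(B) available = 10.66 mol
n(J) = 644.9 / 145.10 = 4.445 mol
n/ν for B = 10.66/2 = 5.330
n/ν for J = 4.445/1 = 4.445
Smallest n/ν is J → limiting reagent.
n(Z) = (2/1) × 4.445 = 8.890 mol

8.89 mol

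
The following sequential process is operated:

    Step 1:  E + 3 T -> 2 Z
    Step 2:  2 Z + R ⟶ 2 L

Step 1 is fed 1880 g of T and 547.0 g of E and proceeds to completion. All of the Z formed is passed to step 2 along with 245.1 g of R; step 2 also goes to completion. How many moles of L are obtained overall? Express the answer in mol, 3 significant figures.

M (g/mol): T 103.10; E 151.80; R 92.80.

Step 1:
n(T) = 1880 / 103.10 = 18.23 mol
n(E) = 547.0 / 151.80 = 3.603 mol
n/ν for T = 18.23/3 = 6.077
n/ν for E = 3.603/1 = 3.603
Smallest n/ν is E → limiting reagent.
n(Z) produced = (2/1) × 3.603 = 7.206 mol
Step 2:
n(Z) available = 7.206 mol
n(R) = 245.1 / 92.80 = 2.641 mol
n/ν for Z = 7.206/2 = 3.603
n/ν for R = 2.641/1 = 2.641
Smallest n/ν is R → limiting reagent.
n(L) = (2/1) × 2.641 = 5.282 mol

5.28 mol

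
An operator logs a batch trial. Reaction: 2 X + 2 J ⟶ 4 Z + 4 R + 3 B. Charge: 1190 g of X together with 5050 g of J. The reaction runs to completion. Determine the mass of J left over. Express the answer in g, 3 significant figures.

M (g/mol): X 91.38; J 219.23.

2200 g

n(X) = 1190 / 91.38 = 13.02 mol
n(J) = 5050 / 219.23 = 23.04 mol
n/ν for X = 13.02/2 = 6.510
n/ν for J = 23.04/2 = 11.52
Smallest n/ν is X → limiting reagent.
J consumed = (2/2) × 13.02 = 13.02 mol
J remaining = 23.04 − 13.02 = 10.02 mol
mass = 10.02 × 219.23 = 2197 g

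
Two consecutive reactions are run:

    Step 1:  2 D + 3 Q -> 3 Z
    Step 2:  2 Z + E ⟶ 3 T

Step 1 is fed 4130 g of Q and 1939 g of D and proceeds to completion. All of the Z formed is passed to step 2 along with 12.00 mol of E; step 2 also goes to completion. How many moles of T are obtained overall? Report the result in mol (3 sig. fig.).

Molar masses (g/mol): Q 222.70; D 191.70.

22.8 mol

Step 1:
n(Q) = 4130 / 222.70 = 18.55 mol
n(D) = 1939 / 191.70 = 10.11 mol
n/ν for Q = 18.55/3 = 6.183
n/ν for D = 10.11/2 = 5.055
Smallest n/ν is D → limiting reagent.
n(Z) produced = (3/2) × 10.11 = 15.17 mol
Step 2:
n(Z) available = 15.17 mol
n(E) = 12.00 mol
n/ν for Z = 15.17/2 = 7.585
n/ν for E = 12.00/1 = 12.00
Smallest n/ν is Z → limiting reagent.
n(T) = (3/2) × 15.17 = 22.76 mol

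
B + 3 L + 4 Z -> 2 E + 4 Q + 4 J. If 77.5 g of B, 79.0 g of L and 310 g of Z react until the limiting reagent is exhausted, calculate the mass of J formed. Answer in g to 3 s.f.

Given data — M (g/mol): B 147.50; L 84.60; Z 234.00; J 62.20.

n(B) = 77.50 / 147.50 = 0.5254 mol
n(L) = 79.00 / 84.60 = 0.9338 mol
n(Z) = 310.0 / 234.00 = 1.325 mol
n/ν for B = 0.5254/1 = 0.5254
n/ν for L = 0.9338/3 = 0.3113
n/ν for Z = 1.325/4 = 0.3313
Smallest n/ν is L → limiting reagent.
n(J) = (4/3) × 0.9338 = 1.245 mol
mass = 1.245 × 62.20 = 77.44 g

77.4 g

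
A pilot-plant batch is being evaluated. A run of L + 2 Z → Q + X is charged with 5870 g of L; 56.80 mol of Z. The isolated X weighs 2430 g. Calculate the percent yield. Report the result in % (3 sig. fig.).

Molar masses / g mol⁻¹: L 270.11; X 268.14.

41.7 %

n(L) = 5870 / 270.11 = 21.73 mol
n(Z) = 56.80 mol
n/ν → L: 21.73, Z: 28.40; L is limiting.
theoretical n(X) = (1/1) × 21.73 = 21.73 mol → 5827 g
% yield = 2430 / 5827 × 100 = 41.70 %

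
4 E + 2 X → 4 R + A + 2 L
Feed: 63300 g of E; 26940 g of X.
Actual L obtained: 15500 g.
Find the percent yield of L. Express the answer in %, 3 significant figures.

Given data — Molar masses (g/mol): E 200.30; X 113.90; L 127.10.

77.2 %

n(E) = 63300 / 200.30 = 316.0 mol
n(X) = 26940 / 113.90 = 236.5 mol
n/ν → E: 79.00, X: 118.3; E is limiting.
theoretical n(L) = (2/4) × 316.0 = 158.0 mol → 20080 g
% yield = 15500 / 20080 × 100 = 77.19 %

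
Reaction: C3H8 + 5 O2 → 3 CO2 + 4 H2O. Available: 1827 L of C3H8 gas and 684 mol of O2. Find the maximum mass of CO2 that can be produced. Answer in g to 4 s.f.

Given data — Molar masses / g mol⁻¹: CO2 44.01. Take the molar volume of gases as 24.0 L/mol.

10050 g

n(C3H8) = 1827 / 24.0 = 76.13 mol
n(O2) = 684.0 mol
n/ν for C3H8 = 76.13/1 = 76.13
n/ν for O2 = 684.0/5 = 136.8
Smallest n/ν is C3H8 → limiting reagent.
n(CO2) = (3/1) × 76.13 = 228.4 mol
mass = 228.4 × 44.01 = 10050 g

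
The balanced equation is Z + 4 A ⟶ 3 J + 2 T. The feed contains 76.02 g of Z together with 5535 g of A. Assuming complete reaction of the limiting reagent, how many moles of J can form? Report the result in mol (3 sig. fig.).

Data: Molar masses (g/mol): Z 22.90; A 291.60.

n(Z) = 76.02 / 22.90 = 3.320 mol
n(A) = 5535 / 291.60 = 18.98 mol
n/ν for Z = 3.320/1 = 3.320
n/ν for A = 18.98/4 = 4.745
Smallest n/ν is Z → limiting reagent.
n(J) = (3/1) × 3.320 = 9.960 mol

9.96 mol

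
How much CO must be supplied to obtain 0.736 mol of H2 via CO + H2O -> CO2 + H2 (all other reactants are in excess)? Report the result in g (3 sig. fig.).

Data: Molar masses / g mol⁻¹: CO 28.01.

20.6 g

n(H2) = 0.7360 mol
n(CO) = (1/1) × 0.7360 = 0.7360 mol
mass = 0.7360 × 28.01 = 20.62 g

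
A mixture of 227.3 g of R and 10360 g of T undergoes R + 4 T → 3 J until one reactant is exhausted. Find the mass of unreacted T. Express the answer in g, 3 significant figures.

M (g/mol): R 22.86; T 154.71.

n(R) = 227.3 / 22.86 = 9.943 mol
n(T) = 10360 / 154.71 = 66.96 mol
n/ν for R = 9.943/1 = 9.943
n/ν for T = 66.96/4 = 16.74
Smallest n/ν is R → limiting reagent.
T consumed = (4/1) × 9.943 = 39.77 mol
T remaining = 66.96 − 39.77 = 27.19 mol
mass = 27.19 × 154.71 = 4207 g

4210 g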